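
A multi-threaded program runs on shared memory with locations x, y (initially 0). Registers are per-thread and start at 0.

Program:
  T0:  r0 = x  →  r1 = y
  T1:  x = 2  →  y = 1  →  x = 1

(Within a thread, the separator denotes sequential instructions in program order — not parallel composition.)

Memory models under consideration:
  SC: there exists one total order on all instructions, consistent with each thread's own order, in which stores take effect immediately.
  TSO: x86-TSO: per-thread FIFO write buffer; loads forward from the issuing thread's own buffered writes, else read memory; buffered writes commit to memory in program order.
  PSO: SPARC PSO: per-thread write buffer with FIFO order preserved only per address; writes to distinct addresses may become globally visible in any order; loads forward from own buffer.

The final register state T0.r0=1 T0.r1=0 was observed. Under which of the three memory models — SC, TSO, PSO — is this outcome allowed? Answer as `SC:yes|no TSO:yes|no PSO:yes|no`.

SC:no TSO:no PSO:yes

outcome vector order: (T0.r0,T0.r1)
SC (5): 0/0, 0/1, 1/1, 2/0, 2/1
TSO (5): 0/0, 0/1, 1/1, 2/0, 2/1
PSO (6): 0/0, 0/1, 1/0, 1/1, 2/0, 2/1
target 1/0 ∈ {PSO}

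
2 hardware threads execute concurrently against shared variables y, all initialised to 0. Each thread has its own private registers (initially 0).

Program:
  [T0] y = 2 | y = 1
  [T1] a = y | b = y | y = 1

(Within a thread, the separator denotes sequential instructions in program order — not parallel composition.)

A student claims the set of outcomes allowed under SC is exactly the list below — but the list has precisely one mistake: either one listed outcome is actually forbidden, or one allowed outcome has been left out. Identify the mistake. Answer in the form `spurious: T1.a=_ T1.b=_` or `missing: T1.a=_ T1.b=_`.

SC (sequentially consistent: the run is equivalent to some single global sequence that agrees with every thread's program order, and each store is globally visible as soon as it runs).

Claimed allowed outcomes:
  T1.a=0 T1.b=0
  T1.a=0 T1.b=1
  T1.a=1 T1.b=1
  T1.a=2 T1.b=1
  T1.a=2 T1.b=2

missing: T1.a=0 T1.b=2

outcome vector order: (T1.a,T1.b)
[SC] allowed = {0/0, 0/1, 0/2, 1/1, 2/1, 2/2}
SC∖claimed = {0/2}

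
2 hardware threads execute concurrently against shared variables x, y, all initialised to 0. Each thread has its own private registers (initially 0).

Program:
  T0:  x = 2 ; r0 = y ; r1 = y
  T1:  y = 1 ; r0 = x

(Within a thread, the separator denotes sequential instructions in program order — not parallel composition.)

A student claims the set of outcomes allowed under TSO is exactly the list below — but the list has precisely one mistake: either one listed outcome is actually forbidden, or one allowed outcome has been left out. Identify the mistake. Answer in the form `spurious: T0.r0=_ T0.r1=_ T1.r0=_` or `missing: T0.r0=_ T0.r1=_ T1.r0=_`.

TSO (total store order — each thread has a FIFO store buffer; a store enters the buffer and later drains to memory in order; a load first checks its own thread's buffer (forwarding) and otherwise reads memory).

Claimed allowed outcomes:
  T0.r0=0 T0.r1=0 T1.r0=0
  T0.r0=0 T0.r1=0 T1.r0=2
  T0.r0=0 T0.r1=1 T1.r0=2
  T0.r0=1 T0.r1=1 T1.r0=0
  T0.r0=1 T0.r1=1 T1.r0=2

outcome vector order: (T0.r0,T0.r1,T1.r0)
[TSO] allowed = {0/0/0 0/0/2 0/1/0 0/1/2 1/1/0 1/1/2}
TSO∖claimed = {0/1/0}

missing: T0.r0=0 T0.r1=1 T1.r0=0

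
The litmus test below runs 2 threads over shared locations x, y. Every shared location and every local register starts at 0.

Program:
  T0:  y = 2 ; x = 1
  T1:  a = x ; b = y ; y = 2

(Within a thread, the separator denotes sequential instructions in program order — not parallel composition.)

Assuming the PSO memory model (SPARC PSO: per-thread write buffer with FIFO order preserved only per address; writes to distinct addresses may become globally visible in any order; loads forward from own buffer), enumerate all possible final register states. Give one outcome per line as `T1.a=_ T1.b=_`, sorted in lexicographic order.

outcome vector order: (T1.a,T1.b)
|PSO outcomes| = 4

T1.a=0 T1.b=0
T1.a=0 T1.b=2
T1.a=1 T1.b=0
T1.a=1 T1.b=2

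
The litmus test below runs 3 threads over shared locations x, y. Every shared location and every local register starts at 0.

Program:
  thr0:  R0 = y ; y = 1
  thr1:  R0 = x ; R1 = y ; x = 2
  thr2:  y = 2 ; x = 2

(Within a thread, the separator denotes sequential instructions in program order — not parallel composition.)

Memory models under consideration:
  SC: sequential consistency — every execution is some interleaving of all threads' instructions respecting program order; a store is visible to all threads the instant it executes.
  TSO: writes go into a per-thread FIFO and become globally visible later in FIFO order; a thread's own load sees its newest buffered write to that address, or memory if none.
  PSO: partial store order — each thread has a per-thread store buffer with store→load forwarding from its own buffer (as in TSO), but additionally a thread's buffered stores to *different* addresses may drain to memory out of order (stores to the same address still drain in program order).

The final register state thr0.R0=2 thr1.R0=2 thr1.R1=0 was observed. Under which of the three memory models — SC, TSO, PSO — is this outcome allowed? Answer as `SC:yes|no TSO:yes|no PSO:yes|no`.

outcome vector order: (thr0.R0,thr1.R0,thr1.R1)
under SC → 000 001 002 021 022 200 201 202 221 222
under TSO → 000 001 002 021 022 200 201 202 221 222
under PSO → 000 001 002 020 021 022 200 201 202 220 221 222
target 220 ∈ {PSO}

SC:no TSO:no PSO:yes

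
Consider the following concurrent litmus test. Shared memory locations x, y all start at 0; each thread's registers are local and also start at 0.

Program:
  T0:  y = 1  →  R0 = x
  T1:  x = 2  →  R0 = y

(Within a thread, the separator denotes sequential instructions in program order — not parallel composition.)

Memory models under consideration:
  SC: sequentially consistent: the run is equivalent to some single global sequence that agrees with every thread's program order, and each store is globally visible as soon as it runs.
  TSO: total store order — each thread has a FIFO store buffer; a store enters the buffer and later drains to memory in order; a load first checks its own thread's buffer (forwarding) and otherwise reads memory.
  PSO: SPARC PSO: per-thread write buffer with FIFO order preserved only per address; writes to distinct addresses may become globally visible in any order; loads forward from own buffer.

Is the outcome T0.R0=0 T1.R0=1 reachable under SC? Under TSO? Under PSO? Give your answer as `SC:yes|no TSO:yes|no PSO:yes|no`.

outcome vector order: (T0.R0,T1.R0)
[SC] allowed = {(0,1) (2,0) (2,1)}
[TSO] allowed = {(0,0) (0,1) (2,0) (2,1)}
[PSO] allowed = {(0,0) (0,1) (2,0) (2,1)}
target (0,1) ∈ {SC,TSO,PSO}

SC:yes TSO:yes PSO:yes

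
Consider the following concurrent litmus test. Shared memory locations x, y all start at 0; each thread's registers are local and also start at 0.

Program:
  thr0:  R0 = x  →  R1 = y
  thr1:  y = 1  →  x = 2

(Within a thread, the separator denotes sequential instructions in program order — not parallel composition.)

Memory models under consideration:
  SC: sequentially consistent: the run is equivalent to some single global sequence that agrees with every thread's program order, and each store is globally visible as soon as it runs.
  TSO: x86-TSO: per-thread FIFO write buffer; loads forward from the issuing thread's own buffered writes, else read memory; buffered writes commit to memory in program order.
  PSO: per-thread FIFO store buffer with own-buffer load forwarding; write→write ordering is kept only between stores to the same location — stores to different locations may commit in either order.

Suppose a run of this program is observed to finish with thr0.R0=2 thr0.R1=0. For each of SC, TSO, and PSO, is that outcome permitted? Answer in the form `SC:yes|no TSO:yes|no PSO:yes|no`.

outcome vector order: (thr0.R0,thr0.R1)
[SC] allowed = {(0,0); (0,1); (2,1)}
[TSO] allowed = {(0,0); (0,1); (2,1)}
[PSO] allowed = {(0,0); (0,1); (2,0); (2,1)}
target (2,0) ∈ {PSO}

SC:no TSO:no PSO:yes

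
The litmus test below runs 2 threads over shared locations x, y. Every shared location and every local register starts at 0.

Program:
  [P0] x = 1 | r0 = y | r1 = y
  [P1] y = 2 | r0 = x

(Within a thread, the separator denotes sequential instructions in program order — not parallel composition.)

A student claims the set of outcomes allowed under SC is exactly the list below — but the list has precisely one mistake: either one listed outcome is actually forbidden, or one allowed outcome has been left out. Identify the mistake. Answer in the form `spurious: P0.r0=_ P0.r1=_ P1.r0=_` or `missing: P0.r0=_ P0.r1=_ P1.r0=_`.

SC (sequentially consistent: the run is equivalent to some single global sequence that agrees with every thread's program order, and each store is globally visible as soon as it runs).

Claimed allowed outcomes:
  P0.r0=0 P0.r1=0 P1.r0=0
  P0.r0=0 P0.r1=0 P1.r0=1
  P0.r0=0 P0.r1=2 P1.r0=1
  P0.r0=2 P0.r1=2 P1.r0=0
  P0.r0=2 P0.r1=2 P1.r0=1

spurious: P0.r0=0 P0.r1=0 P1.r0=0

outcome vector order: (P0.r0,P0.r1,P1.r0)
[SC] allowed = {(0,0,1); (0,2,1); (2,2,0); (2,2,1)}
claimed∖SC = {(0,0,0)}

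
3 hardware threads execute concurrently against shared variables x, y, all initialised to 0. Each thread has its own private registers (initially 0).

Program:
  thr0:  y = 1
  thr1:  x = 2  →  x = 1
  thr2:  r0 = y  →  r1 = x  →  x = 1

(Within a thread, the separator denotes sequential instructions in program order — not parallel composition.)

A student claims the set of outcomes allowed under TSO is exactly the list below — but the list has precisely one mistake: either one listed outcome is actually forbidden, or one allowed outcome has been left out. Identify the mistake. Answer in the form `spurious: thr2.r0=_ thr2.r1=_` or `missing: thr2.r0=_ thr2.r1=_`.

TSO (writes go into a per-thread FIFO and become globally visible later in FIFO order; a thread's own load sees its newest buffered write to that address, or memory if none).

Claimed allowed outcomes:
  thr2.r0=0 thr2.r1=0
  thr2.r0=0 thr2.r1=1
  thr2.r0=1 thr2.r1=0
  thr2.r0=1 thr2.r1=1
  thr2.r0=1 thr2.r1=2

outcome vector order: (thr2.r0,thr2.r1)
TSO (6): 00 01 02 10 11 12
TSO∖claimed = {02}

missing: thr2.r0=0 thr2.r1=2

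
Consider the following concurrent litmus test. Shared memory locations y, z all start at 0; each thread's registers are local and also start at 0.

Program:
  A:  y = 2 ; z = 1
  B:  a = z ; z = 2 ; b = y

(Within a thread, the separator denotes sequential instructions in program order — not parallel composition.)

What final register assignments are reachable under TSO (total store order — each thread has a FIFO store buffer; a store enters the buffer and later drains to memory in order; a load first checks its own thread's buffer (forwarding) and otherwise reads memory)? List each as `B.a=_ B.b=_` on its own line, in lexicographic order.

outcome vector order: (B.a,B.b)
|TSO outcomes| = 3

B.a=0 B.b=0
B.a=0 B.b=2
B.a=1 B.b=2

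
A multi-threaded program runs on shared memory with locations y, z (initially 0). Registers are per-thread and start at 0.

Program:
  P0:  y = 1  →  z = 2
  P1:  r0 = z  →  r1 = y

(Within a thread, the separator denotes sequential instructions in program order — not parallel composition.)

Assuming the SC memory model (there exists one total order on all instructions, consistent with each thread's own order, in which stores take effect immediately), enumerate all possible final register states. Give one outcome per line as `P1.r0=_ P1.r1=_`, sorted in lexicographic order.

outcome vector order: (P1.r0,P1.r1)
|SC outcomes| = 3

P1.r0=0 P1.r1=0
P1.r0=0 P1.r1=1
P1.r0=2 P1.r1=1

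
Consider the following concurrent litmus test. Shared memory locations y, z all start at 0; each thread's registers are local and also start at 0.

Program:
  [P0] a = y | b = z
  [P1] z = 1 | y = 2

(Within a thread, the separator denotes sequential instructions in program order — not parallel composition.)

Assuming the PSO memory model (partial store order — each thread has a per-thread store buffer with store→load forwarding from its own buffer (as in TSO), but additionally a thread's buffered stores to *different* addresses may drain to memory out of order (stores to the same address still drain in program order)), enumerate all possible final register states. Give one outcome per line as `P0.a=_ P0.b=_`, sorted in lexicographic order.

outcome vector order: (P0.a,P0.b)
|PSO outcomes| = 4

P0.a=0 P0.b=0
P0.a=0 P0.b=1
P0.a=2 P0.b=0
P0.a=2 P0.b=1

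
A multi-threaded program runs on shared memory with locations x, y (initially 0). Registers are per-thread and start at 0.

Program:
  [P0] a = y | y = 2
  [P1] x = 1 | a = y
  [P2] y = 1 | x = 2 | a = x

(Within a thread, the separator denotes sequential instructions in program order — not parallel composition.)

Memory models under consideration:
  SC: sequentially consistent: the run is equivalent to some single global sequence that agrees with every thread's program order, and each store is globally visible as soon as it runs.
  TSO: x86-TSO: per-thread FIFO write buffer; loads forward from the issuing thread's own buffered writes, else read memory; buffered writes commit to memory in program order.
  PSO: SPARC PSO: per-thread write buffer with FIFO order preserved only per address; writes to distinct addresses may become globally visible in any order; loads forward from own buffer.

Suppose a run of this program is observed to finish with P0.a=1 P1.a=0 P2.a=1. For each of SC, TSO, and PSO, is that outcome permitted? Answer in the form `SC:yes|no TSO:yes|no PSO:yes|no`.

SC:no TSO:yes PSO:yes

outcome vector order: (P0.a,P1.a,P2.a)
SC (10): 0/0/2 0/1/1 0/1/2 0/2/1 0/2/2 1/0/2 1/1/1 1/1/2 1/2/1 1/2/2
TSO (12): 0/0/1 0/0/2 0/1/1 0/1/2 0/2/1 0/2/2 1/0/1 1/0/2 1/1/1 1/1/2 1/2/1 1/2/2
PSO (12): 0/0/1 0/0/2 0/1/1 0/1/2 0/2/1 0/2/2 1/0/1 1/0/2 1/1/1 1/1/2 1/2/1 1/2/2
target 1/0/1 ∈ {TSO,PSO}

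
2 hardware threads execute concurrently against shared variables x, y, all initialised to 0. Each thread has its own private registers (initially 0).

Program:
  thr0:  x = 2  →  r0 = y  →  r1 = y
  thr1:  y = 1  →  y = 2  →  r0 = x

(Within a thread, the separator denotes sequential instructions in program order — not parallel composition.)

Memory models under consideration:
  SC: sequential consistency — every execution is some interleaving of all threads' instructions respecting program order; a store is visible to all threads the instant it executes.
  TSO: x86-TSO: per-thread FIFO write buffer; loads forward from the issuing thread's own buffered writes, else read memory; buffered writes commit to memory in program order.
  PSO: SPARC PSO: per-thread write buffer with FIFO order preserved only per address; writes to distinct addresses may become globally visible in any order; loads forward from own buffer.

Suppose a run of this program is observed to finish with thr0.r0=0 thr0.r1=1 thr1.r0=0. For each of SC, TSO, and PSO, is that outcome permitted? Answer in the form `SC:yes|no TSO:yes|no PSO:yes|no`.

SC:no TSO:yes PSO:yes

outcome vector order: (thr0.r0,thr0.r1,thr1.r0)
SC: 7 outcomes — {0/0/2 0/1/2 0/2/2 1/1/2 1/2/2 2/2/0 2/2/2}
TSO: 12 outcomes — {0/0/0 0/0/2 0/1/0 0/1/2 0/2/0 0/2/2 1/1/0 1/1/2 1/2/0 1/2/2 2/2/0 2/2/2}
PSO: 12 outcomes — {0/0/0 0/0/2 0/1/0 0/1/2 0/2/0 0/2/2 1/1/0 1/1/2 1/2/0 1/2/2 2/2/0 2/2/2}
target 0/1/0 ∈ {TSO,PSO}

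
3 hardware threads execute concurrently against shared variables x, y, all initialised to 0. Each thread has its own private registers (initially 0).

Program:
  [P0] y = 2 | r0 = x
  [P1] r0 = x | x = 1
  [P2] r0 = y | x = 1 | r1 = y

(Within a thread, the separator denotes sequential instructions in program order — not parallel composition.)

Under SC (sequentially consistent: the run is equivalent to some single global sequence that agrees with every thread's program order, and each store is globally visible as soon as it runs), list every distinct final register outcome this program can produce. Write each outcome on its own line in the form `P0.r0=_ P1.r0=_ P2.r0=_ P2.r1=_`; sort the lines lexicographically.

P0.r0=0 P1.r0=0 P2.r0=0 P2.r1=2
P0.r0=0 P1.r0=0 P2.r0=2 P2.r1=2
P0.r0=0 P1.r0=1 P2.r0=0 P2.r1=2
P0.r0=0 P1.r0=1 P2.r0=2 P2.r1=2
P0.r0=1 P1.r0=0 P2.r0=0 P2.r1=0
P0.r0=1 P1.r0=0 P2.r0=0 P2.r1=2
P0.r0=1 P1.r0=0 P2.r0=2 P2.r1=2
P0.r0=1 P1.r0=1 P2.r0=0 P2.r1=0
P0.r0=1 P1.r0=1 P2.r0=0 P2.r1=2
P0.r0=1 P1.r0=1 P2.r0=2 P2.r1=2

outcome vector order: (P0.r0,P1.r0,P2.r0,P2.r1)
|SC outcomes| = 10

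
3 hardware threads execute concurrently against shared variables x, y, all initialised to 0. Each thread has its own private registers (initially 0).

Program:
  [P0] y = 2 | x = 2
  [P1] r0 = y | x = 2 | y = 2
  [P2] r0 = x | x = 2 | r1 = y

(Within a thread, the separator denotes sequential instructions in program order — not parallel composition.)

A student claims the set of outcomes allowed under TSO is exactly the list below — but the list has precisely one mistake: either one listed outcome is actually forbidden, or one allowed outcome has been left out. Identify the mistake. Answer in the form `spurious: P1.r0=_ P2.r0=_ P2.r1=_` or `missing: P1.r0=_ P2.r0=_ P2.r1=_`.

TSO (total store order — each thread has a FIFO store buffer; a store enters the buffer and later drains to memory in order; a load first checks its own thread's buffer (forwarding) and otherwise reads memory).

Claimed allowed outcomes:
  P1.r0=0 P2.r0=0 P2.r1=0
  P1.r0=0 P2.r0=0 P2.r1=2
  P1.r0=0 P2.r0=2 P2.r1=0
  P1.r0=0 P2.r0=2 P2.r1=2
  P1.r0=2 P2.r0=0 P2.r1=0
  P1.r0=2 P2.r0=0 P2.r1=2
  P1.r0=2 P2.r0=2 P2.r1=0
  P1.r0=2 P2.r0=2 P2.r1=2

spurious: P1.r0=2 P2.r0=2 P2.r1=0

outcome vector order: (P1.r0,P2.r0,P2.r1)
under TSO → <0 0 0>; <0 0 2>; <0 2 0>; <0 2 2>; <2 0 0>; <2 0 2>; <2 2 2>
claimed∖TSO = {<2 2 0>}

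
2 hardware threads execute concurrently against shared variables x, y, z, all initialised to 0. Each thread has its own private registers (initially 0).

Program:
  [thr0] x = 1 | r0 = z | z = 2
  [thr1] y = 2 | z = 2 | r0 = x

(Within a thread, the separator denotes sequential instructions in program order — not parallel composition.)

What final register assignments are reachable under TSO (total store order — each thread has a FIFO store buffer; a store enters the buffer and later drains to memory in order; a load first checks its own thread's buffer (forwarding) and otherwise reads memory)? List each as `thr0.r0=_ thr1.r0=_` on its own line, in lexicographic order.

thr0.r0=0 thr1.r0=0
thr0.r0=0 thr1.r0=1
thr0.r0=2 thr1.r0=0
thr0.r0=2 thr1.r0=1

outcome vector order: (thr0.r0,thr1.r0)
|TSO outcomes| = 4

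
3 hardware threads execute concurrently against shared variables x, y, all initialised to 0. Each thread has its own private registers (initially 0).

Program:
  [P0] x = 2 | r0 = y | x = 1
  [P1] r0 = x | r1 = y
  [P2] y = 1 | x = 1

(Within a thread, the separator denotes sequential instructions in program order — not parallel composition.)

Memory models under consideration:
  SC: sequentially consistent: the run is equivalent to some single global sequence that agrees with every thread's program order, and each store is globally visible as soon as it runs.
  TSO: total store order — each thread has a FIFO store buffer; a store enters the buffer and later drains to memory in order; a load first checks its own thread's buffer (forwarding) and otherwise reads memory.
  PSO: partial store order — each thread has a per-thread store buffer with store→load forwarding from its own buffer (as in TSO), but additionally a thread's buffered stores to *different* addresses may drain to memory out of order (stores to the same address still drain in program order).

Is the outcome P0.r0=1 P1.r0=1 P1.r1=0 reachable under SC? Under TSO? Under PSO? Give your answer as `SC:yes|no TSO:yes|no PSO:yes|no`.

SC:no TSO:no PSO:yes

outcome vector order: (P0.r0,P1.r0,P1.r1)
SC (11): <0 0 0>, <0 0 1>, <0 1 0>, <0 1 1>, <0 2 0>, <0 2 1>, <1 0 0>, <1 0 1>, <1 1 1>, <1 2 0>, <1 2 1>
TSO (11): <0 0 0>, <0 0 1>, <0 1 0>, <0 1 1>, <0 2 0>, <0 2 1>, <1 0 0>, <1 0 1>, <1 1 1>, <1 2 0>, <1 2 1>
PSO (12): <0 0 0>, <0 0 1>, <0 1 0>, <0 1 1>, <0 2 0>, <0 2 1>, <1 0 0>, <1 0 1>, <1 1 0>, <1 1 1>, <1 2 0>, <1 2 1>
target <1 1 0> ∈ {PSO}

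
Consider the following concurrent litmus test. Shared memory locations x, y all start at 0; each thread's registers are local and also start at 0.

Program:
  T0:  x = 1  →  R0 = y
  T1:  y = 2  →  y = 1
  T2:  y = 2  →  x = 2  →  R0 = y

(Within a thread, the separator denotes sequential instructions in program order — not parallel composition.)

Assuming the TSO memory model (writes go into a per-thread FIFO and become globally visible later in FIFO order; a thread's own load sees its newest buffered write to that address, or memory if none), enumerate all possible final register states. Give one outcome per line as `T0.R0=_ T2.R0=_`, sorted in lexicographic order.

T0.R0=0 T2.R0=1
T0.R0=0 T2.R0=2
T0.R0=1 T2.R0=1
T0.R0=1 T2.R0=2
T0.R0=2 T2.R0=1
T0.R0=2 T2.R0=2

outcome vector order: (T0.R0,T2.R0)
|TSO outcomes| = 6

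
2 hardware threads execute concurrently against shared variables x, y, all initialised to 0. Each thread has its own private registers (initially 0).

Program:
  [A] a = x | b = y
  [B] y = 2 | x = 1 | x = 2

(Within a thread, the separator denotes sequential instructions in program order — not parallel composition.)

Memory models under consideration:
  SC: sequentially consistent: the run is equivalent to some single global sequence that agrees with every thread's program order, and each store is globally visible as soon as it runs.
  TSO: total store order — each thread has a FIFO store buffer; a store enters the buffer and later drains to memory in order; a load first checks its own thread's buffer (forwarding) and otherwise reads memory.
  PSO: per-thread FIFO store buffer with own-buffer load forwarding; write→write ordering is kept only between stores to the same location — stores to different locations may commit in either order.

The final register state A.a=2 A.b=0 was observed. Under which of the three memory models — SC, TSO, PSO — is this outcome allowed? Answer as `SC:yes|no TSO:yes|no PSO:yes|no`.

outcome vector order: (A.a,A.b)
SC (4): 00, 02, 12, 22
TSO (4): 00, 02, 12, 22
PSO (6): 00, 02, 10, 12, 20, 22
target 20 ∈ {PSO}

SC:no TSO:no PSO:yes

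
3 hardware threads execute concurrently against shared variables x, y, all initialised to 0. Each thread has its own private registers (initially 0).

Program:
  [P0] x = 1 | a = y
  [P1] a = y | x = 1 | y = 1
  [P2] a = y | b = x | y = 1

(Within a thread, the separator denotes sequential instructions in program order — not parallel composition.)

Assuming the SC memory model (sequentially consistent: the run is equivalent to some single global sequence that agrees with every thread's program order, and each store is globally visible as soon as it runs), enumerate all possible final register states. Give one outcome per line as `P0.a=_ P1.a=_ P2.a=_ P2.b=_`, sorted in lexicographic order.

P0.a=0 P1.a=0 P2.a=0 P2.b=0
P0.a=0 P1.a=0 P2.a=0 P2.b=1
P0.a=0 P1.a=0 P2.a=1 P2.b=1
P0.a=0 P1.a=1 P2.a=0 P2.b=0
P0.a=0 P1.a=1 P2.a=0 P2.b=1
P0.a=1 P1.a=0 P2.a=0 P2.b=0
P0.a=1 P1.a=0 P2.a=0 P2.b=1
P0.a=1 P1.a=0 P2.a=1 P2.b=1
P0.a=1 P1.a=1 P2.a=0 P2.b=0
P0.a=1 P1.a=1 P2.a=0 P2.b=1

outcome vector order: (P0.a,P1.a,P2.a,P2.b)
|SC outcomes| = 10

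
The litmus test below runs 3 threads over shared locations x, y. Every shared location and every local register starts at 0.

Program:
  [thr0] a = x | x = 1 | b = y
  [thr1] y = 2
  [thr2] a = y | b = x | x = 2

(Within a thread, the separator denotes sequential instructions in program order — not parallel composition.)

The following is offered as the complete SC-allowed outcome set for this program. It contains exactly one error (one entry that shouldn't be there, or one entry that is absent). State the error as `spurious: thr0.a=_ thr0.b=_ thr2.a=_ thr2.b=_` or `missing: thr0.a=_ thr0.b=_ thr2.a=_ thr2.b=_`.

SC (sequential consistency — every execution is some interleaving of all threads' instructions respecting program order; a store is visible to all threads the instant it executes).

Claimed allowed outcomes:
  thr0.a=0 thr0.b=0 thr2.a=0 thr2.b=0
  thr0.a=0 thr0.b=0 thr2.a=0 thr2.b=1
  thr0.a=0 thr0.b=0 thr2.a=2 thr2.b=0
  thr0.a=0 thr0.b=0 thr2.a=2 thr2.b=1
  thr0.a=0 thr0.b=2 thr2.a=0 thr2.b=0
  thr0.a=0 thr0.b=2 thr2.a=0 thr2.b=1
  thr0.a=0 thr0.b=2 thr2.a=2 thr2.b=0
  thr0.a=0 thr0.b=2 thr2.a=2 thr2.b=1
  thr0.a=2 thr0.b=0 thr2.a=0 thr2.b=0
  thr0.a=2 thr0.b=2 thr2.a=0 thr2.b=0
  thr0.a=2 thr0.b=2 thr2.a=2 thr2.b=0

spurious: thr0.a=0 thr0.b=0 thr2.a=2 thr2.b=0

outcome vector order: (thr0.a,thr0.b,thr2.a,thr2.b)
under SC → <0 0 0 0>, <0 0 0 1>, <0 0 2 1>, <0 2 0 0>, <0 2 0 1>, <0 2 2 0>, <0 2 2 1>, <2 0 0 0>, <2 2 0 0>, <2 2 2 0>
claimed∖SC = {<0 0 2 0>}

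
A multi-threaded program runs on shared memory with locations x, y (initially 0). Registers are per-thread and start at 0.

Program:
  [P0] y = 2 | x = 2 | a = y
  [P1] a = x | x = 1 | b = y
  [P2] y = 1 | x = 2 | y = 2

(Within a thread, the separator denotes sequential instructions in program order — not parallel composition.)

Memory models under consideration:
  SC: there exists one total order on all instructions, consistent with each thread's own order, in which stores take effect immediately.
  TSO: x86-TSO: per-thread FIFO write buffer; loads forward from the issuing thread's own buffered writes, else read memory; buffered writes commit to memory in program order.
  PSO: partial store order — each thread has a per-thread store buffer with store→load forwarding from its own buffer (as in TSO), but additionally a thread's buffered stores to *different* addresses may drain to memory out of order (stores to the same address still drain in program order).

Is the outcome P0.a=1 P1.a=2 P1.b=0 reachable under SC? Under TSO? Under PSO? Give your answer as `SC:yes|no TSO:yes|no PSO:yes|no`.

SC:no TSO:no PSO:yes

outcome vector order: (P0.a,P1.a,P1.b)
SC (10): (1,0,0), (1,0,1), (1,0,2), (1,2,1), (1,2,2), (2,0,0), (2,0,1), (2,0,2), (2,2,1), (2,2,2)
TSO (10): (1,0,0), (1,0,1), (1,0,2), (1,2,1), (1,2,2), (2,0,0), (2,0,1), (2,0,2), (2,2,1), (2,2,2)
PSO (12): (1,0,0), (1,0,1), (1,0,2), (1,2,0), (1,2,1), (1,2,2), (2,0,0), (2,0,1), (2,0,2), (2,2,0), (2,2,1), (2,2,2)
target (1,2,0) ∈ {PSO}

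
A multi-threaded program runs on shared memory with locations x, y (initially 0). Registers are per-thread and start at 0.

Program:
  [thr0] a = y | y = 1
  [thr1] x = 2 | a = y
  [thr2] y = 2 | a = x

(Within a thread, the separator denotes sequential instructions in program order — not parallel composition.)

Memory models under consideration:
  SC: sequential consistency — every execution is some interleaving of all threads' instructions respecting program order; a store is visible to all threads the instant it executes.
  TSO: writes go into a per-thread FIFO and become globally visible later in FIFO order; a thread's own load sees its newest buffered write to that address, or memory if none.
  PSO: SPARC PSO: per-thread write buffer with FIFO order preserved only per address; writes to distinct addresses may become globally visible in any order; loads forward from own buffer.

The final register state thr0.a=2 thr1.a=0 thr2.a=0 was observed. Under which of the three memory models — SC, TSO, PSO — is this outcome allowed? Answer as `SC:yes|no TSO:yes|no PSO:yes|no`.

outcome vector order: (thr0.a,thr1.a,thr2.a)
SC (10): <0 0 2> <0 1 0> <0 1 2> <0 2 0> <0 2 2> <2 0 2> <2 1 0> <2 1 2> <2 2 0> <2 2 2>
TSO (12): <0 0 0> <0 0 2> <0 1 0> <0 1 2> <0 2 0> <0 2 2> <2 0 0> <2 0 2> <2 1 0> <2 1 2> <2 2 0> <2 2 2>
PSO (12): <0 0 0> <0 0 2> <0 1 0> <0 1 2> <0 2 0> <0 2 2> <2 0 0> <2 0 2> <2 1 0> <2 1 2> <2 2 0> <2 2 2>
target <2 0 0> ∈ {TSO,PSO}

SC:no TSO:yes PSO:yes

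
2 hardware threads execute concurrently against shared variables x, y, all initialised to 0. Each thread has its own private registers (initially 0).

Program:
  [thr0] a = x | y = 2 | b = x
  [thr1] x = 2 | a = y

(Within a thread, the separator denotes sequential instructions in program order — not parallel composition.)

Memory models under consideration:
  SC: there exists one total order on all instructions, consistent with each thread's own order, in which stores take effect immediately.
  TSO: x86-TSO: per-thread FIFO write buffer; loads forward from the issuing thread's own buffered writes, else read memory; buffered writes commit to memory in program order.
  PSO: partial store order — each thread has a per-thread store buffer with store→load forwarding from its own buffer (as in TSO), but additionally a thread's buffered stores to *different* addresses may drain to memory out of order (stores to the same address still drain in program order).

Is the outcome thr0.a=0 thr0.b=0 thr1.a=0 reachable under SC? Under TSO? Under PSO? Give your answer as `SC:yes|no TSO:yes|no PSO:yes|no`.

outcome vector order: (thr0.a,thr0.b,thr1.a)
under SC → 0/0/2 0/2/0 0/2/2 2/2/0 2/2/2
under TSO → 0/0/0 0/0/2 0/2/0 0/2/2 2/2/0 2/2/2
under PSO → 0/0/0 0/0/2 0/2/0 0/2/2 2/2/0 2/2/2
target 0/0/0 ∈ {TSO,PSO}

SC:no TSO:yes PSO:yes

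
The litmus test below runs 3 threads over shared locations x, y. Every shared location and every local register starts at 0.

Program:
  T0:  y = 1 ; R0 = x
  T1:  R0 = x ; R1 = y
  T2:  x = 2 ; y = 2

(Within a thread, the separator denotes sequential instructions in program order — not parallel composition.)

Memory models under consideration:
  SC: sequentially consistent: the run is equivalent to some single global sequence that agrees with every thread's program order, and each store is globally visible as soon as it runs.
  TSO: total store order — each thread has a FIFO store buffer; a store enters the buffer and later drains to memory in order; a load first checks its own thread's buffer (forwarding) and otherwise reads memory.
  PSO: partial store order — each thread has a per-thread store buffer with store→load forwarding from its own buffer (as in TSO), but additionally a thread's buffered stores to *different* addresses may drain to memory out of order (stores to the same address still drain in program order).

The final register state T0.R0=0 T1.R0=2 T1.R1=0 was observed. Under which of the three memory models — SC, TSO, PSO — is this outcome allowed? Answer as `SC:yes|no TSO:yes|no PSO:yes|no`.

SC:no TSO:yes PSO:yes

outcome vector order: (T0.R0,T1.R0,T1.R1)
under SC → 000, 001, 002, 021, 022, 200, 201, 202, 220, 221, 222
under TSO → 000, 001, 002, 020, 021, 022, 200, 201, 202, 220, 221, 222
under PSO → 000, 001, 002, 020, 021, 022, 200, 201, 202, 220, 221, 222
target 020 ∈ {TSO,PSO}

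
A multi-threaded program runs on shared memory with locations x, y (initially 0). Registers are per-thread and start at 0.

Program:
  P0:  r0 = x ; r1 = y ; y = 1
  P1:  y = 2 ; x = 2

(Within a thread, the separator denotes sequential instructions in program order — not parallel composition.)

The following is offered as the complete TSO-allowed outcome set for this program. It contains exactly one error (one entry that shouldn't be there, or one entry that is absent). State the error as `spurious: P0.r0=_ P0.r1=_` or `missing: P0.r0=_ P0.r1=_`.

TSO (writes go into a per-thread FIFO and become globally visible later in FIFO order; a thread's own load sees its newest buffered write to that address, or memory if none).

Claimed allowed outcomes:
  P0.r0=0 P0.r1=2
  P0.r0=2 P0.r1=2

outcome vector order: (P0.r0,P0.r1)
TSO (3): 0/0, 0/2, 2/2
TSO∖claimed = {0/0}

missing: P0.r0=0 P0.r1=0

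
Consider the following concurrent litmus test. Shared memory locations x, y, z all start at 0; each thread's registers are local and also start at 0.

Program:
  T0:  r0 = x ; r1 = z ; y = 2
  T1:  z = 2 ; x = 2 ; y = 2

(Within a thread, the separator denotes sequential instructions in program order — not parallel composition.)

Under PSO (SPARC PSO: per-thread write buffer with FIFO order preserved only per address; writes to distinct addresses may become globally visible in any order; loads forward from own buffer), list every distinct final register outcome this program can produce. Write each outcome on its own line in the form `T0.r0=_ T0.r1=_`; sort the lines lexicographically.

T0.r0=0 T0.r1=0
T0.r0=0 T0.r1=2
T0.r0=2 T0.r1=0
T0.r0=2 T0.r1=2

outcome vector order: (T0.r0,T0.r1)
|PSO outcomes| = 4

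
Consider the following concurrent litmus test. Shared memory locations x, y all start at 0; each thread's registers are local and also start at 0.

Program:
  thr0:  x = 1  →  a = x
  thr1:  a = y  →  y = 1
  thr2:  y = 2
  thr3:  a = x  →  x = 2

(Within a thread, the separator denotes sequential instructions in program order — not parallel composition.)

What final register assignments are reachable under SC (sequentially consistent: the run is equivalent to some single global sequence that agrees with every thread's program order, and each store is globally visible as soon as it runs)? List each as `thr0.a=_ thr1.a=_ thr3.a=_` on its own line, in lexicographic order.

thr0.a=1 thr1.a=0 thr3.a=0
thr0.a=1 thr1.a=0 thr3.a=1
thr0.a=1 thr1.a=2 thr3.a=0
thr0.a=1 thr1.a=2 thr3.a=1
thr0.a=2 thr1.a=0 thr3.a=0
thr0.a=2 thr1.a=0 thr3.a=1
thr0.a=2 thr1.a=2 thr3.a=0
thr0.a=2 thr1.a=2 thr3.a=1

outcome vector order: (thr0.a,thr1.a,thr3.a)
|SC outcomes| = 8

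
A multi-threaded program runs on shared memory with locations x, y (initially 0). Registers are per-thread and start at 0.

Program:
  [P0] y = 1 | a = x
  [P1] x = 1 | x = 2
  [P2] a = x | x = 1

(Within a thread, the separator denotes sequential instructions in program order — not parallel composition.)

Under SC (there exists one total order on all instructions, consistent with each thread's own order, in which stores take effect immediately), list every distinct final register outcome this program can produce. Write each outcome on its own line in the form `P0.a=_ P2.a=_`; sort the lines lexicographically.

outcome vector order: (P0.a,P2.a)
|SC outcomes| = 9

P0.a=0 P2.a=0
P0.a=0 P2.a=1
P0.a=0 P2.a=2
P0.a=1 P2.a=0
P0.a=1 P2.a=1
P0.a=1 P2.a=2
P0.a=2 P2.a=0
P0.a=2 P2.a=1
P0.a=2 P2.a=2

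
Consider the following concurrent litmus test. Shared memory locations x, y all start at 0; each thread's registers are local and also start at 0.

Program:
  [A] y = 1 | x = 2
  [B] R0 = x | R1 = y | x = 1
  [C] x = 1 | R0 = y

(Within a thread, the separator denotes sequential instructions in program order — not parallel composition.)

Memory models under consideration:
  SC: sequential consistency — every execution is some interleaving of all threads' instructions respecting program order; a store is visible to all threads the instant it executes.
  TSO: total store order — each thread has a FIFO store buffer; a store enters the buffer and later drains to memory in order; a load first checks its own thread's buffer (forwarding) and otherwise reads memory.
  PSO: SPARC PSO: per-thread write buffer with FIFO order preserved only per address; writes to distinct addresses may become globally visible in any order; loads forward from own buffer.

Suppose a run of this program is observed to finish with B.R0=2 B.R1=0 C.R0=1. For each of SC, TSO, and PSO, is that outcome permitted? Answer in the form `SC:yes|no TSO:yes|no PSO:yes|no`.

outcome vector order: (B.R0,B.R1,C.R0)
[SC] allowed = {000 001 010 011 100 101 110 111 210 211}
[TSO] allowed = {000 001 010 011 100 101 110 111 210 211}
[PSO] allowed = {000 001 010 011 100 101 110 111 200 201 210 211}
target 201 ∈ {PSO}

SC:no TSO:no PSO:yes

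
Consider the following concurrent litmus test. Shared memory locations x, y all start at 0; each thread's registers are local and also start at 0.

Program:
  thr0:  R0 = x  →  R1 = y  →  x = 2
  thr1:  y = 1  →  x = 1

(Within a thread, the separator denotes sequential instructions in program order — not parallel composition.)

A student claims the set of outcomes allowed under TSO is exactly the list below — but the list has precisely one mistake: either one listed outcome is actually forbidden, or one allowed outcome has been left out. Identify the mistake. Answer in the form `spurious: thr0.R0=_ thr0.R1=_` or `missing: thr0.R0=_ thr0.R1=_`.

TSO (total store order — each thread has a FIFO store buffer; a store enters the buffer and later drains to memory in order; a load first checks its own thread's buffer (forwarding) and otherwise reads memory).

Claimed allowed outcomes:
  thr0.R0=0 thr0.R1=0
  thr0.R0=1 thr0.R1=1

missing: thr0.R0=0 thr0.R1=1

outcome vector order: (thr0.R0,thr0.R1)
under TSO → 00, 01, 11
TSO∖claimed = {01}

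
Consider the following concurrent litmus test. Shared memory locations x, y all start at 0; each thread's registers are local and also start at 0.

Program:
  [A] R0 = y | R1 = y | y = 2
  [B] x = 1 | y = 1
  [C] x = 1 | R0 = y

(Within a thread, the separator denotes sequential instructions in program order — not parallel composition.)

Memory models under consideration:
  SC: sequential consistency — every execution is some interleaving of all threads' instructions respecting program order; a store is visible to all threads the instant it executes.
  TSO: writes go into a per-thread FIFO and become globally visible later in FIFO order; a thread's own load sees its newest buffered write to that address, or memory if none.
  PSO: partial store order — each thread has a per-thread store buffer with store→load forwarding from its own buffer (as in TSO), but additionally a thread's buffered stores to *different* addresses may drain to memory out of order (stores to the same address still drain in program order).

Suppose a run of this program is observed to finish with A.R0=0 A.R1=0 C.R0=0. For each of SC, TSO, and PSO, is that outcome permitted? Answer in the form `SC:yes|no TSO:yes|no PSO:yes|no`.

SC:yes TSO:yes PSO:yes

outcome vector order: (A.R0,A.R1,C.R0)
under SC → 0/0/0; 0/0/1; 0/0/2; 0/1/0; 0/1/1; 0/1/2; 1/1/0; 1/1/1; 1/1/2
under TSO → 0/0/0; 0/0/1; 0/0/2; 0/1/0; 0/1/1; 0/1/2; 1/1/0; 1/1/1; 1/1/2
under PSO → 0/0/0; 0/0/1; 0/0/2; 0/1/0; 0/1/1; 0/1/2; 1/1/0; 1/1/1; 1/1/2
target 0/0/0 ∈ {SC,TSO,PSO}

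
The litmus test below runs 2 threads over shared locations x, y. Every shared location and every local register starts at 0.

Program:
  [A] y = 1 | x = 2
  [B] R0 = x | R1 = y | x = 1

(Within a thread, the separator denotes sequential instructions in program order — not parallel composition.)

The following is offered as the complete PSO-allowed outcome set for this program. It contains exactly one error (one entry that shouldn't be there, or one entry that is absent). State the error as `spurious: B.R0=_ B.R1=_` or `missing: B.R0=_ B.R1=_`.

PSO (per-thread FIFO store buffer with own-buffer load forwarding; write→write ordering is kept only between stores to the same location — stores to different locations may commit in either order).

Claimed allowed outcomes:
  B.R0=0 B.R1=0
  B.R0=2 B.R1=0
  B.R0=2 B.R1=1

missing: B.R0=0 B.R1=1

outcome vector order: (B.R0,B.R1)
PSO: 4 outcomes — {<0 0>, <0 1>, <2 0>, <2 1>}
PSO∖claimed = {<0 1>}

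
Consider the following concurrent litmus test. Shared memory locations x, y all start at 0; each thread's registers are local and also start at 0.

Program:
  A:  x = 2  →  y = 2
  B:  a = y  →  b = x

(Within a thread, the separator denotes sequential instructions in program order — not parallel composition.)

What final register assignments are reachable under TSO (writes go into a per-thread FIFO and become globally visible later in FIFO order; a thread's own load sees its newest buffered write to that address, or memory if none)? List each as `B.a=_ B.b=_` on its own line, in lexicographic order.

outcome vector order: (B.a,B.b)
|TSO outcomes| = 3

B.a=0 B.b=0
B.a=0 B.b=2
B.a=2 B.b=2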